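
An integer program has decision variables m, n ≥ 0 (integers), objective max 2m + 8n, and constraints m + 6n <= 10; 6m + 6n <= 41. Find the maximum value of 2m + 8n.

Relaxing integrality, the LP optimum is 17.47 at (m,n) = (6.2, 0.633), which is not an integer point.
(m,n)=(4,1): 1·4+6·1=10≤10, 6·4+6·1=30≤41, objective 16.
(m,n)=(3,1): 1·3+6·1=9≤10, 6·3+6·1=24≤41, objective 14.
The best lattice point is (4,1), giving 16.

16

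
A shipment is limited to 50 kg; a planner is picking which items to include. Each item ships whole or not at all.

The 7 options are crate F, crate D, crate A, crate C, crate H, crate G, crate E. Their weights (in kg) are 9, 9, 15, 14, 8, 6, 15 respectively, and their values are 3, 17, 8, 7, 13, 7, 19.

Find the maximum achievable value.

59

Allowing fractional choices, the relaxed optimum would be about 62.4, but items are indivisible.
crate F + crate D + crate H + crate G + crate E: weight 9 + 9 + 8 + 6 + 15 = 47 ≤ 50, value 3 + 17 + 13 + 7 + 19 = 59.
crate D + crate A + crate H + crate E: weight 9 + 15 + 8 + 15 = 47 ≤ 50, value 17 + 8 + 13 + 19 = 57.
crate D + crate H + crate G + crate E: weight 9 + 8 + 6 + 15 = 38 ≤ 50, value 17 + 13 + 7 + 19 = 56.
Best is crate F, crate D, crate H, crate G, and crate E with total value 59.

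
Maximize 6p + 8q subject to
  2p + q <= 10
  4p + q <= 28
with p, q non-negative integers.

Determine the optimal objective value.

80

(p,q)=(0,10): 2·0+1·10=10≤10, 4·0+1·10=10≤28, objective 80.
(p,q)=(0,9): 2·0+1·9=9≤10, 4·0+1·9=9≤28, objective 72.
Maximum is 80 at (p,q)=(0,10).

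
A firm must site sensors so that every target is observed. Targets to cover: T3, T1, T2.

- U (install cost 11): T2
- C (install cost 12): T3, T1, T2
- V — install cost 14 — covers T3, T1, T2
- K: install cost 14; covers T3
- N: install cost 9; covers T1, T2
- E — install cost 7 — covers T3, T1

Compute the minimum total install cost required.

12

The greedy cost-per-new-target heuristic would pick E and N for 16, but a cheaper cover exists.
C alone covers T3, T1, T2 — every target.
Total install cost: 12.
No cover costs less than 12.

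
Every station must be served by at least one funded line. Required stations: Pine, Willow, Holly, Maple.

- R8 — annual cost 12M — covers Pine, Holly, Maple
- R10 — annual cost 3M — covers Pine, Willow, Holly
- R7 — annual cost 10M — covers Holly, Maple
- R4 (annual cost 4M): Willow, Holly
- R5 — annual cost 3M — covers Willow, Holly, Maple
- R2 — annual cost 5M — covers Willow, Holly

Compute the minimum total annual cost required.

6

Choose R10 and R5: together they cover Pine, Willow, Holly, Maple — every station.
Total annual cost: 3 + 3 = 6.
No cover costs less than 6.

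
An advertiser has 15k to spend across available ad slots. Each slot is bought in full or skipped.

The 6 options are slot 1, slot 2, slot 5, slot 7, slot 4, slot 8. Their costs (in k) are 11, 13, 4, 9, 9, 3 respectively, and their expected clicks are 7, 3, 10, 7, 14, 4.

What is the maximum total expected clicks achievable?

slot 5 + slot 4: cost 4 + 9 = 13 ≤ 15, expected clicks 10 + 14 = 24.
slot 5 + slot 7: cost 4 + 9 = 13 ≤ 15, expected clicks 10 + 7 = 17.
slot 4 + slot 8: cost 9 + 3 = 12 ≤ 15, expected clicks 14 + 4 = 18.
Best is slot 5 and slot 4 with total expected clicks 24.

24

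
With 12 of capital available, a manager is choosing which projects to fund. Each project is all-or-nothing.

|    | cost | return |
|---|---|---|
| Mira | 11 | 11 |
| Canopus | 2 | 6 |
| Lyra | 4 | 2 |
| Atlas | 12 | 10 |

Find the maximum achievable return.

11

This is a 0-1 knapsack instance.
Allowing fractional choices, the relaxed optimum would be about 16.0, but projects are indivisible.
Atlas: cost 12 ≤ 12, return 10.
Mira: cost 11 ≤ 12, return 11.
Best is Mira with total return 11.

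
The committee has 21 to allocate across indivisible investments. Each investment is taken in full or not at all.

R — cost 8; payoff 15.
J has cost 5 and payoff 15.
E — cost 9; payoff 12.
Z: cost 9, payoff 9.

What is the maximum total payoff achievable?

This is a 0-1 knapsack instance.
R + J: cost 8 + 5 = 13 ≤ 21, payoff 15 + 15 = 30.
J + E: cost 5 + 9 = 14 ≤ 21, payoff 15 + 12 = 27.
Best is R and J with total payoff 30.

30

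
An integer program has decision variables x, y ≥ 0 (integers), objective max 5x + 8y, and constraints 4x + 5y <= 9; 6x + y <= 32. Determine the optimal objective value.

Relaxing integrality, the LP optimum is 14.40 at (x,y) = (0, 1.8), which is not an integer point.
(x,y)=(1,1): 4·1+5·1=9≤9, 6·1+1·1=7≤32, objective 13.
(x,y)=(2,0): 4·2+5·0=8≤9, 6·2+1·0=12≤32, objective 10.
(x,y)=(0,1): 4·0+5·1=5≤9, 6·0+1·1=1≤32, objective 8.
(x,y)=(1,0): 4·1+5·0=4≤9, 6·1+1·0=6≤32, objective 5.
Maximum is 13 at (x,y)=(1,1).

13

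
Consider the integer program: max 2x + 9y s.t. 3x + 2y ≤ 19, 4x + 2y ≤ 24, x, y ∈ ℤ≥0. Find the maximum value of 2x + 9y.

Relaxing integrality, the LP optimum is 85.50 at (x,y) = (0, 9.5), which is not an integer point.
(x,y)=(0,9) is feasible, giving 81.
(x,y)=(1,8) is feasible, giving 74.
Maximum is 81 at (x,y)=(0,9).

81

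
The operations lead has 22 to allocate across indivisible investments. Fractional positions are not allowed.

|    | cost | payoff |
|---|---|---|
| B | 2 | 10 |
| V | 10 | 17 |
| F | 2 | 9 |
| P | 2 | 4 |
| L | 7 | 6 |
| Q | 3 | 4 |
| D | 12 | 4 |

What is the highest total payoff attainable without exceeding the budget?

44

Allowing fractional choices, the relaxed optimum would be about 46.6, but investments are indivisible.
B + V + F + P: cost 2 + 10 + 2 + 2 = 16 ≤ 22, payoff 10 + 17 + 9 + 4 = 40.
B + V + F + L: cost 2 + 10 + 2 + 7 = 21 ≤ 22, payoff 10 + 17 + 9 + 6 = 42.
B + V + F + P + Q: cost 2 + 10 + 2 + 2 + 3 = 19 ≤ 22, payoff 10 + 17 + 9 + 4 + 4 = 44.
Best is B, V, F, P, and Q with total payoff 44.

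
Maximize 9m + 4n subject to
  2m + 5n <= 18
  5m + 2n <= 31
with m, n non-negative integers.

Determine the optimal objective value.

54

(m,n)=(6,0) is feasible, giving 54.
(m,n)=(5,1) is feasible, giving 49.
(m,n)=(5,0) is feasible, giving 45.
(m,n)=(4,2) is feasible, giving 44.
The best lattice point is (6,0), giving 54.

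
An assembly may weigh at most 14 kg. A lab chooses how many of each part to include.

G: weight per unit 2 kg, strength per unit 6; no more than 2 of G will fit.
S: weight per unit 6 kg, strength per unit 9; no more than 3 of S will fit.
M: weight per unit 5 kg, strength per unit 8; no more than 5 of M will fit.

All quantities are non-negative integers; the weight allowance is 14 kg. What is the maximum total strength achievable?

28

2×G and 2×M: weight 14 ≤ 14, strength 2·6 + 2·8 = 28.
1×G and 2×S: weight 14 ≤ 14, strength 1·6 + 2·9 = 24.
Best is 28.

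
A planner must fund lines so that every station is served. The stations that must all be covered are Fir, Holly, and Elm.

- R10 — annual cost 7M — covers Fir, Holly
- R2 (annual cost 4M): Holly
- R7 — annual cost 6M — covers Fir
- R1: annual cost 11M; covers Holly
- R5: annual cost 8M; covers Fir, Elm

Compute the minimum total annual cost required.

The greedy cost-per-new-station heuristic would pick R10 and R5 for 15, but a cheaper cover exists.
Choose R2 and R5: together they cover Fir, Holly, Elm — every station.
Total annual cost: 4 + 8 = 12.
No cover costs less than 12.

12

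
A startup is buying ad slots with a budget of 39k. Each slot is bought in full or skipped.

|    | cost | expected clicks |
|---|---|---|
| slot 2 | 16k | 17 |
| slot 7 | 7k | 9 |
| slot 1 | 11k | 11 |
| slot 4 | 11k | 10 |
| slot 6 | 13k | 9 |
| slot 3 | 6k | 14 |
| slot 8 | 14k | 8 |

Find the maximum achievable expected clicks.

44

Allowing fractional choices, the relaxed optimum would be about 50.0, but ad slots are indivisible.
slot 7 + slot 1 + slot 4 + slot 3: cost 7 + 11 + 11 + 6 = 35 ≤ 39, expected clicks 9 + 11 + 10 + 14 = 44.
slot 2 + slot 1 + slot 3: cost 16 + 11 + 6 = 33 ≤ 39, expected clicks 17 + 11 + 14 = 42.
slot 7 + slot 1 + slot 6 + slot 3: cost 7 + 11 + 13 + 6 = 37 ≤ 39, expected clicks 9 + 11 + 9 + 14 = 43.
Best is slot 7, slot 1, slot 4, and slot 3 with total expected clicks 44.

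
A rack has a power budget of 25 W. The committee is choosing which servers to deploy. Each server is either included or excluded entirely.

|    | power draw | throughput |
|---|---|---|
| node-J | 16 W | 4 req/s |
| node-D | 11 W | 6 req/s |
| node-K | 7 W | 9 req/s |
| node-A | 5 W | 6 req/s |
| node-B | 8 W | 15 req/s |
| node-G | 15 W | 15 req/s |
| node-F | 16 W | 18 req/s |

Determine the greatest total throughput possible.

33

Allowing fractional choices, the relaxed optimum would be about 35.6, but servers are indivisible.
node-K + node-A + node-B: power draw 7 + 5 + 8 = 20 ≤ 25, throughput 9 + 6 + 15 = 30.
node-B + node-F: power draw 8 + 16 = 24 ≤ 25, throughput 15 + 18 = 33.
node-B + node-G: power draw 8 + 15 = 23 ≤ 25, throughput 15 + 15 = 30.
Best is node-B and node-F with total throughput 33.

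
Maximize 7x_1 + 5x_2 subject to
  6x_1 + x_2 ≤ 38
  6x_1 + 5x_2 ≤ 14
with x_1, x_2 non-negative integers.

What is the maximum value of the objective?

The continuous relaxation peaks at (2.33, 0) with value 16.33; rounding to a feasible lattice point costs some objective.
(x_1,x_2)=(2,0): 6·2+1·0=12≤38, 6·2+5·0=12≤14, objective 14.
(x_1,x_2)=(1,1): 6·1+1·1=7≤38, 6·1+5·1=11≤14, objective 12.
(x_1,x_2)=(1,0): 6·1+1·0=6≤38, 6·1+5·0=6≤14, objective 7.
Maximum is 14 at (x_1,x_2)=(2,0).

14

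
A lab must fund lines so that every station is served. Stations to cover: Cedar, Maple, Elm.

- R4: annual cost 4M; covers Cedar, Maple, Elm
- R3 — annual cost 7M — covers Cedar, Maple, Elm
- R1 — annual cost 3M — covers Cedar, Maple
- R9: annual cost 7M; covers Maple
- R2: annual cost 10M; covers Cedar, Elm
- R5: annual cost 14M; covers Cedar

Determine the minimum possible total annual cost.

This is an integer covering problem.
R4 alone covers Cedar, Maple, Elm — every station.
Total annual cost: 4.
No cover costs less than 4.

4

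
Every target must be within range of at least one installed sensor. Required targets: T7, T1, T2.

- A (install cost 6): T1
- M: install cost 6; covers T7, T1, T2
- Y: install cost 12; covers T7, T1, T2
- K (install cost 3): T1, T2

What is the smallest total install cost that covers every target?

The greedy cost-per-new-target heuristic would pick K and M for 9, but a cheaper cover exists.
M alone covers T7, T1, T2 — every target.
Total install cost: 6.
No cover costs less than 6.

6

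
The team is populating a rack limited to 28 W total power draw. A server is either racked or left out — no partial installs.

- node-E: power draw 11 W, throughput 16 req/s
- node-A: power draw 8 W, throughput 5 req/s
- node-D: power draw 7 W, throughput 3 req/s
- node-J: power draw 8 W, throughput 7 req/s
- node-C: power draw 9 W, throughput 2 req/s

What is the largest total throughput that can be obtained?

28

This is a 0-1 knapsack instance.
Allowing fractional choices, the relaxed optimum would be about 28.4, but servers are indivisible.
node-E + node-A + node-J: power draw 11 + 8 + 8 = 27 ≤ 28, throughput 16 + 5 + 7 = 28.
node-E + node-D + node-J: power draw 11 + 7 + 8 = 26 ≤ 28, throughput 16 + 3 + 7 = 26.
node-E + node-J + node-C: power draw 11 + 8 + 9 = 28 ≤ 28, throughput 16 + 7 + 2 = 25.
Best is node-E, node-A, and node-J with total throughput 28.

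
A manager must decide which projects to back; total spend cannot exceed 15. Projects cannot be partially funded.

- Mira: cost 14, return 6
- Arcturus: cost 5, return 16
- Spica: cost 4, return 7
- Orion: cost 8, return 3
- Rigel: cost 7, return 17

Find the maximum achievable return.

33

Treat it as a binary knapsack problem.
Allowing fractional choices, the relaxed optimum would be about 38.2, but projects are indivisible.
Arcturus + Rigel: cost 5 + 7 = 12 ≤ 15, return 16 + 17 = 33.
Spica + Rigel: cost 4 + 7 = 11 ≤ 15, return 7 + 17 = 24.
Best is Arcturus and Rigel with total return 33.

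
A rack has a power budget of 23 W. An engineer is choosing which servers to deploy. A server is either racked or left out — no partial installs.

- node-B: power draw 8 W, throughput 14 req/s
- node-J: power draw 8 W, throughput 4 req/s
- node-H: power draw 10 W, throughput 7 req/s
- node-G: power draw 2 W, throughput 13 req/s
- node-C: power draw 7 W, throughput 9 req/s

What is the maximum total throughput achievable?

36

Allowing fractional choices, the relaxed optimum would be about 40.2, but servers are indivisible.
node-B + node-G + node-C: power draw 8 + 2 + 7 = 17 ≤ 23, throughput 14 + 13 + 9 = 36.
node-B + node-H + node-G: power draw 8 + 10 + 2 = 20 ≤ 23, throughput 14 + 7 + 13 = 34.
Best is node-B, node-G, and node-C with total throughput 36.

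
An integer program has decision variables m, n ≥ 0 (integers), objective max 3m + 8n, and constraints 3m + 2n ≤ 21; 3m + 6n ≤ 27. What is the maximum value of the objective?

35

(m,n)=(1,4): 3·1+2·4=11≤21, 3·1+6·4=27≤27, objective 35.
(m,n)=(0,4): 3·0+2·4=8≤21, 3·0+6·4=24≤27, objective 32.
(m,n)=(2,3): 3·2+2·3=12≤21, 3·2+6·3=24≤27, objective 30.
No feasible integer point exceeds 35.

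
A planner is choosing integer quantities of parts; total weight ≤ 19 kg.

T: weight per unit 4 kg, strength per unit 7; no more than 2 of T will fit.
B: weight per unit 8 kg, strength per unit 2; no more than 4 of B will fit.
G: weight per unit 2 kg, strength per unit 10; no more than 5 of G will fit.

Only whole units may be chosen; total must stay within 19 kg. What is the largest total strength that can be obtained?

64

2×T and 5×G: weight 18 ≤ 19, strength 2·7 + 5·10 = 64.
1×T and 5×G: weight 14 ≤ 19, strength 1·7 + 5·10 = 57.
Best is 64.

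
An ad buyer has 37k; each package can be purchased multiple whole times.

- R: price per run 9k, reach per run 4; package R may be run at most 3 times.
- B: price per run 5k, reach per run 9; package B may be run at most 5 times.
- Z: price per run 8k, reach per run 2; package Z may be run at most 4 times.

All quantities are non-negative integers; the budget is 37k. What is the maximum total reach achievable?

49

This is a bounded integer knapsack.
B has the best ratio (9/5); taking only B gives at most 5×9 = 45 (stopped by the supply cap of 5).
Mixing does better — 1×R and 5×B: price 34 ≤ 37, reach 1·4 + 5·9 = 49.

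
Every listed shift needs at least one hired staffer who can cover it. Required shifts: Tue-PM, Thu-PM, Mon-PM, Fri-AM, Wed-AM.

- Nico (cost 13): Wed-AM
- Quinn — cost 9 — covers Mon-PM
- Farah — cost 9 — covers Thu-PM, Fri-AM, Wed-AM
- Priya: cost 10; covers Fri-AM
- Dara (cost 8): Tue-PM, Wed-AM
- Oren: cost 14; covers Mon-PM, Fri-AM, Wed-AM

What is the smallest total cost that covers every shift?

26

Choose Quinn, Farah, and Dara: together they cover Tue-PM, Thu-PM, Mon-PM, Fri-AM, Wed-AM — every shift.
Total cost: 9 + 9 + 8 = 26.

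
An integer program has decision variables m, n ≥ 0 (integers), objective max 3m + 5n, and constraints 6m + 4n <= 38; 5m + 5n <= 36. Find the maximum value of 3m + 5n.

Relaxing integrality, the LP optimum is 36.00 at (m,n) = (0, 7.2), which is not an integer point.
(m,n)=(0,7): 6·0+4·7=28≤38, 5·0+5·7=35≤36, objective 35.
(m,n)=(1,6): 6·1+4·6=30≤38, 5·1+5·6=35≤36, objective 33.
The best lattice point is (0,7), giving 35.

35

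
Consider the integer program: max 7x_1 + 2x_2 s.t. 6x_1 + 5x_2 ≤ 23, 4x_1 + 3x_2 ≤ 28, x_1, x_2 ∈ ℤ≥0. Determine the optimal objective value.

23

(x_1,x_2)=(3,1): 6·3+5·1=23≤23, 4·3+3·1=15≤28, objective 23.
(x_1,x_2)=(3,0): 6·3+5·0=18≤23, 4·3+3·0=12≤28, objective 21.
(x_1,x_2)=(2,2): 6·2+5·2=22≤23, 4·2+3·2=14≤28, objective 18.
(x_1,x_2)=(2,1): 6·2+5·1=17≤23, 4·2+3·1=11≤28, objective 16.
No feasible integer point exceeds 23.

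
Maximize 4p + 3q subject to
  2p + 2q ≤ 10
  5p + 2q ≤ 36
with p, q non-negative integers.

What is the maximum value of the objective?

(p,q)=(5,0): 2·5+2·0=10≤10, 5·5+2·0=25≤36, objective 20.
(p,q)=(4,1): 2·4+2·1=10≤10, 5·4+2·1=22≤36, objective 19.
(p,q)=(4,0): 2·4+2·0=8≤10, 5·4+2·0=20≤36, objective 16.
Maximum is 20 at (p,q)=(5,0).

20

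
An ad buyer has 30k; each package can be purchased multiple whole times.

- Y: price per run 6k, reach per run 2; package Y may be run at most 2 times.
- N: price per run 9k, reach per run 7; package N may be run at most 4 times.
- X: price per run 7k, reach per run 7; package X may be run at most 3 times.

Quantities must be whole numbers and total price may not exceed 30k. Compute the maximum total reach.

X has the best ratio (7/7); taking only X gives at most 3×7 = 21 (stopped by the supply cap of 3).
Mixing does better — 1×N and 3×X: price 30 ≤ 30, reach 1·7 + 3·7 = 28.

28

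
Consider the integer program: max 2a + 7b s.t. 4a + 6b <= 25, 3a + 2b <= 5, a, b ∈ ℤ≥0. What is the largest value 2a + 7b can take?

14

(a,b)=(0,2): 4·0+6·2=12≤25, 3·0+2·2=4≤5, objective 14.
(a,b)=(1,1): 4·1+6·1=10≤25, 3·1+2·1=5≤5, objective 9.
(a,b)=(0,1): 4·0+6·1=6≤25, 3·0+2·1=2≤5, objective 7.
The best lattice point is (0,2), giving 14.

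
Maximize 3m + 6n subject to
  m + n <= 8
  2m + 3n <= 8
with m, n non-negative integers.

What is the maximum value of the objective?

15

The continuous relaxation peaks at (0, 2.67) with value 16.00; rounding to a feasible lattice point costs some objective.
(m,n)=(1,2): 1·1+1·2=3≤8, 2·1+3·2=8≤8, objective 15.
(m,n)=(2,1): 1·2+1·1=3≤8, 2·2+3·1=7≤8, objective 12.
(m,n)=(0,2): 1·0+1·2=2≤8, 2·0+3·2=6≤8, objective 12.
Maximum is 15 at (m,n)=(1,2).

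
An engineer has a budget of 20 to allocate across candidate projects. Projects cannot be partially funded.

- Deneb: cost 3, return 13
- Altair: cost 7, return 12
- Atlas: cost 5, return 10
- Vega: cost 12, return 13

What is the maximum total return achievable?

36

This is a 0-1 knapsack instance.
Take Deneb, Atlas, and Vega: cost 3 + 5 + 12 = 20 ≤ 20, return 13 + 10 + 13 = 36.
No other feasible combination does better.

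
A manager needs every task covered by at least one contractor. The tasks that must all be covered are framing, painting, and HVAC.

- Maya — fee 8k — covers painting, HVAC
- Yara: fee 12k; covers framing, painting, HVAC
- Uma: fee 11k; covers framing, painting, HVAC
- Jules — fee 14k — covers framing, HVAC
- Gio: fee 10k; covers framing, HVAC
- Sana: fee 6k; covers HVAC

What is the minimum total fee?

Uma alone covers framing, painting, HVAC — every task.
Total fee: 11.
No cover costs less than 11.

11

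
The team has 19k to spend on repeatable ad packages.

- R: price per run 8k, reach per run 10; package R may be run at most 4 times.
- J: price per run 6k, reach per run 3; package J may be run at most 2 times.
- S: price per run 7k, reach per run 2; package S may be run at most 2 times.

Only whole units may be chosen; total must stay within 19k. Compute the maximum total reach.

1×R and 1×J: price 14 ≤ 19, reach 1·10 + 1·3 = 13.
2×R: price 16 ≤ 19, reach 2·10 = 20.
Best is 20.

20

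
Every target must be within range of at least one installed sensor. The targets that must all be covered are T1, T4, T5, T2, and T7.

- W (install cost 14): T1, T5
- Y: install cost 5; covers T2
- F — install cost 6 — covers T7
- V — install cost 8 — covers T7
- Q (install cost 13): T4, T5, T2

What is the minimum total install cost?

This is a weighted set-cover instance.
Choose W, F, and Q: together they cover T1, T4, T5, T2, T7 — every target.
Total install cost: 14 + 6 + 13 = 33.

33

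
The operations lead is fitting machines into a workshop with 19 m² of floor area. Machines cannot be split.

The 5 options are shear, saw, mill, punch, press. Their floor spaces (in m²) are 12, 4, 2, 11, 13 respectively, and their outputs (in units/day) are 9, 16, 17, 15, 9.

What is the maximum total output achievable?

48

This is an integer program with binary decision variables.
Take saw, mill, and punch: floor space 4 + 2 + 11 = 17 ≤ 19, output 16 + 17 + 15 = 48.
No other feasible combination does better.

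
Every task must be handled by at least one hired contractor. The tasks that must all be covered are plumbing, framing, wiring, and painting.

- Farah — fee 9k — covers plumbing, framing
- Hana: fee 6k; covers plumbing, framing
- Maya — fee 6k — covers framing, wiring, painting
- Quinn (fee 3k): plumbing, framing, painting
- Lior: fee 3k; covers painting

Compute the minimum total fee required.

9

Choose Maya and Quinn: together they cover plumbing, framing, wiring, painting — every task.
Total fee: 6 + 3 = 9.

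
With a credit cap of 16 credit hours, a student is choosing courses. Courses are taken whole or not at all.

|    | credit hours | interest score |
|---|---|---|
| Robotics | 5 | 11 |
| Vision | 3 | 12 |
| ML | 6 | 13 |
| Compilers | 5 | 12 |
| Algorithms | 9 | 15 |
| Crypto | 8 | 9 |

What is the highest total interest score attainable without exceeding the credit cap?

This is a 0-1 knapsack instance.
Vision + ML + Compilers: credit hours 3 + 6 + 5 = 14 ≤ 16, interest score 12 + 13 + 12 = 37.
Robotics + Vision + ML: credit hours 5 + 3 + 6 = 14 ≤ 16, interest score 11 + 12 + 13 = 36.
Best is Vision, ML, and Compilers with total interest score 37.

37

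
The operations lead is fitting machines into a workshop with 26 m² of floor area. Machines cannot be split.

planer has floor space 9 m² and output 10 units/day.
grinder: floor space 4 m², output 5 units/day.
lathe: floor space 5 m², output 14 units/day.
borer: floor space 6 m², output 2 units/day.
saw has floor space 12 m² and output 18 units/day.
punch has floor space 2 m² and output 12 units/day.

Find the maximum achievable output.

Allowing fractional choices, the relaxed optimum would be about 52.3, but machines are indivisible.
grinder + lathe + saw + punch: floor space 4 + 5 + 12 + 2 = 23 ≤ 26, output 5 + 14 + 18 + 12 = 49.
lathe + saw + punch: floor space 5 + 12 + 2 = 19 ≤ 26, output 14 + 18 + 12 = 44.
lathe + borer + saw + punch: floor space 5 + 6 + 12 + 2 = 25 ≤ 26, output 14 + 2 + 18 + 12 = 46.
Best is grinder, lathe, saw, and punch with total output 49.

49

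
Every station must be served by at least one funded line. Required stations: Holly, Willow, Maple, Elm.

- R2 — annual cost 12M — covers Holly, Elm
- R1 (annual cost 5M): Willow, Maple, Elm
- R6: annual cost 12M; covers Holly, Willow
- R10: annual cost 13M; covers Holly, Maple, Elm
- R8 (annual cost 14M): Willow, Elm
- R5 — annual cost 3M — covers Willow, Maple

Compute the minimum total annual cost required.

15

The greedy cost-per-new-station heuristic would pick R5, R1, and R2 for 20, but a cheaper cover exists.
Choose R2 and R5: together they cover Holly, Willow, Maple, Elm — every station.
Total annual cost: 12 + 3 = 15.
No cover costs less than 15.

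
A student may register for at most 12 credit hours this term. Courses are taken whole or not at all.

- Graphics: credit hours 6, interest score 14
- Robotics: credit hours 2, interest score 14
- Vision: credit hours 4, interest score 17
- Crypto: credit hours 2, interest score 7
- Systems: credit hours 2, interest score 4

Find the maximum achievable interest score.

Allowing fractional choices, the relaxed optimum would be about 47.3, but courses are indivisible.
Graphics + Robotics + Vision: credit hours 6 + 2 + 4 = 12 ≤ 12, interest score 14 + 14 + 17 = 45.
Robotics + Vision + Crypto + Systems: credit hours 2 + 4 + 2 + 2 = 10 ≤ 12, interest score 14 + 17 + 7 + 4 = 42.
Best is Graphics, Robotics, and Vision with total interest score 45.

45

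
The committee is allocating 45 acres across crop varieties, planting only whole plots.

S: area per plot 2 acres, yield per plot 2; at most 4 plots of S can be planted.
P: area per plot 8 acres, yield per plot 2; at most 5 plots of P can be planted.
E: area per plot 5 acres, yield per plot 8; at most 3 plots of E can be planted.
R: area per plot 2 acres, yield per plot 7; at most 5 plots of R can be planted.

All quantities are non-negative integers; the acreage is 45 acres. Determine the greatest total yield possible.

Take 4×S, 1×P, 3×E, and 5×R: area 41 ≤ 45, yield 4·2 + 1·2 + 3·8 + 5·7 = 69.
R has the best ratio (7/2) and is taken to its limit of 5; remaining capacity is filled optimally with the others.

69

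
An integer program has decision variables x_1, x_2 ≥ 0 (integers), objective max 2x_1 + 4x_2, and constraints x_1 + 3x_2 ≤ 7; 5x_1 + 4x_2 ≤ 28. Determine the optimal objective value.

Relaxing integrality, the LP optimum is 12.73 at (x_1,x_2) = (5.09, 0.636), which is not an integer point.
(x_1,x_2)=(4,1): 1·4+3·1=7≤7, 5·4+4·1=24≤28, objective 12.
(x_1,x_2)=(3,1): 1·3+3·1=6≤7, 5·3+4·1=19≤28, objective 10.
Maximum is 12 at (x_1,x_2)=(4,1).

12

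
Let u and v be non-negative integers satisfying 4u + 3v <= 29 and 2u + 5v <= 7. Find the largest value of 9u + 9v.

27

The continuous relaxation peaks at (3.5, 0) with value 31.50; rounding to a feasible lattice point costs some objective.
(u,v)=(3,0): 4·3+3·0=12≤29, 2·3+5·0=6≤7, objective 27.
(u,v)=(2,0): 4·2+3·0=8≤29, 2·2+5·0=4≤7, objective 18.
No feasible integer point exceeds 27.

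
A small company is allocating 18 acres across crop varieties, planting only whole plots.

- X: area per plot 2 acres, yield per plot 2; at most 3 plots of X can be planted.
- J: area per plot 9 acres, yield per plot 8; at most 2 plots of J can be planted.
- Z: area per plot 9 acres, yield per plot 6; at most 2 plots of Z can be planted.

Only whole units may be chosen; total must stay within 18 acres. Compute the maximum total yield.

16

2×J: area 18 ≤ 18, yield 2·8 = 16.
1×J and 1×Z: area 18 ≤ 18, yield 1·8 + 1·6 = 14.
Best is 16.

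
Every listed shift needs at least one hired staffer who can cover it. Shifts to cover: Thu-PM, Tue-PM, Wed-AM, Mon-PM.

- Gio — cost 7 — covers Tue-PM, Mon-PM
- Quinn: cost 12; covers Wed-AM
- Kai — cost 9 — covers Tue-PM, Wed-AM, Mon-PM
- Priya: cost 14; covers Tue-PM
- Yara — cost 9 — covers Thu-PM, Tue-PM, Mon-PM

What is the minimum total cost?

18

Choose Kai and Yara: together they cover Thu-PM, Tue-PM, Wed-AM, Mon-PM — every shift.
Total cost: 9 + 9 = 18.
No cover costs less than 18.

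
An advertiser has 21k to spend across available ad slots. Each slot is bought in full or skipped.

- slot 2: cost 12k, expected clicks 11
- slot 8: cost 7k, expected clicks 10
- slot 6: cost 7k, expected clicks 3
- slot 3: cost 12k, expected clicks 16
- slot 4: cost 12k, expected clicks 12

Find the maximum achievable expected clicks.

26

Allowing fractional choices, the relaxed optimum would be about 28.0, but ad slots are indivisible.
slot 2 + slot 8: cost 12 + 7 = 19 ≤ 21, expected clicks 11 + 10 = 21.
slot 8 + slot 3: cost 7 + 12 = 19 ≤ 21, expected clicks 10 + 16 = 26.
slot 8 + slot 4: cost 7 + 12 = 19 ≤ 21, expected clicks 10 + 12 = 22.
Best is slot 8 and slot 3 with total expected clicks 26.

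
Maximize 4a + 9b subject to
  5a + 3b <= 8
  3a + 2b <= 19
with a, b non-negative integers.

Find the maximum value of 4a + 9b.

18

Relaxing integrality, the LP optimum is 24.00 at (a,b) = (0, 2.67), which is not an integer point.
(a,b)=(0,2) is feasible, giving 18.
(a,b)=(1,1) is feasible, giving 13.
(a,b)=(0,1) is feasible, giving 9.
Maximum is 18 at (a,b)=(0,2).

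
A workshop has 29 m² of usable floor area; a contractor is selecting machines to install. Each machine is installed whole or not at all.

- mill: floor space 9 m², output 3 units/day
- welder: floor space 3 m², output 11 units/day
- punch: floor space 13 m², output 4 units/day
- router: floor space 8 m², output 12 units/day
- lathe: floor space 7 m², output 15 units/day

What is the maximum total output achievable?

41

This is an integer program with binary decision variables.
mill + welder + router + lathe: floor space 9 + 3 + 8 + 7 = 27 ≤ 29, output 3 + 11 + 12 + 15 = 41.
welder + router + lathe: floor space 3 + 8 + 7 = 18 ≤ 29, output 11 + 12 + 15 = 38.
Best is mill, welder, router, and lathe with total output 41.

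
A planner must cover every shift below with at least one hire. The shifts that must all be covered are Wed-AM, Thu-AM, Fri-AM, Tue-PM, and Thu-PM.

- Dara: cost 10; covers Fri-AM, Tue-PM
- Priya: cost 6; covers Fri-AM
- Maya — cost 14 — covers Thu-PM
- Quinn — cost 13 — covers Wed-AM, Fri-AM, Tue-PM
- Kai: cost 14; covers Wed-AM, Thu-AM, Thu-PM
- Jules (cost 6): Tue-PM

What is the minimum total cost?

The greedy cost-per-new-shift heuristic would pick Quinn and Kai for 27, but a cheaper cover exists.
Choose Dara and Kai: together they cover Wed-AM, Thu-AM, Fri-AM, Tue-PM, Thu-PM — every shift.
Total cost: 10 + 14 = 24.
No cover costs less than 24.

24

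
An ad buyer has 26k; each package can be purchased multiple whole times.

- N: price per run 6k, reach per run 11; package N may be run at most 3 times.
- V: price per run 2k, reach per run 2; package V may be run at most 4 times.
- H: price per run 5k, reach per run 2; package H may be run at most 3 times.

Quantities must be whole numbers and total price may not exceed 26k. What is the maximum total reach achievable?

41

This is a bounded integer knapsack.
3×N and 3×V: price 24 ≤ 26, reach 3·11 + 3·2 = 39.
3×N and 4×V: price 26 ≤ 26, reach 3·11 + 4·2 = 41.
Best is 41.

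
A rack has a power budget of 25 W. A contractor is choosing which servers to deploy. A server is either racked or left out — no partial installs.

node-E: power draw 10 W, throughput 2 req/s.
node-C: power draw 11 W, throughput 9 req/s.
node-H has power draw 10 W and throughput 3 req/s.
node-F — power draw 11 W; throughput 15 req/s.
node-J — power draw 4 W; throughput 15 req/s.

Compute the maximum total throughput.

33

Allowing fractional choices, the relaxed optimum would be about 38.2, but servers are indivisible.
node-E + node-F + node-J: power draw 10 + 11 + 4 = 25 ≤ 25, throughput 2 + 15 + 15 = 32.
node-H + node-F + node-J: power draw 10 + 11 + 4 = 25 ≤ 25, throughput 3 + 15 + 15 = 33.
node-F + node-J: power draw 11 + 4 = 15 ≤ 25, throughput 15 + 15 = 30.
Best is node-H, node-F, and node-J with total throughput 33.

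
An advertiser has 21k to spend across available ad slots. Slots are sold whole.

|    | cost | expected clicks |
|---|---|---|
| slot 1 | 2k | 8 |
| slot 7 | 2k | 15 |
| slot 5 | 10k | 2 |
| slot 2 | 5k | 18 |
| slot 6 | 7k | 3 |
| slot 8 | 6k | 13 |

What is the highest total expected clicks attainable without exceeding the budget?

Treat it as a binary knapsack problem.
slot 7 + slot 2 + slot 8: cost 2 + 5 + 6 = 13 ≤ 21, expected clicks 15 + 18 + 13 = 46.
slot 7 + slot 2 + slot 6 + slot 8: cost 2 + 5 + 7 + 6 = 20 ≤ 21, expected clicks 15 + 18 + 3 + 13 = 49.
slot 1 + slot 7 + slot 2 + slot 8: cost 2 + 2 + 5 + 6 = 15 ≤ 21, expected clicks 8 + 15 + 18 + 13 = 54.
Best is slot 1, slot 7, slot 2, and slot 8 with total expected clicks 54.

54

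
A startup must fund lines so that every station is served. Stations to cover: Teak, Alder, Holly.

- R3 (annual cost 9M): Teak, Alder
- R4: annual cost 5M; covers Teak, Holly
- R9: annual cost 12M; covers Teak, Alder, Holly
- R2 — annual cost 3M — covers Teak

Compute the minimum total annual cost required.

12

The greedy cost-per-new-station heuristic would pick R4 and R3 for 14, but a cheaper cover exists.
R9 alone covers Teak, Alder, Holly — every station.
Total annual cost: 12.
No cover costs less than 12.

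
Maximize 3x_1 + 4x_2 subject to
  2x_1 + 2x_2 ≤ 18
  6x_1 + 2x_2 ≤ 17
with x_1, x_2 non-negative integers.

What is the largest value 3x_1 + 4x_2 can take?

Relaxing integrality, the LP optimum is 34.00 at (x_1,x_2) = (0, 8.5), which is not an integer point.
(x_1,x_2)=(0,8): 2·0+2·8=16≤18, 6·0+2·8=16≤17, objective 32.
(x_1,x_2)=(0,7): 2·0+2·7=14≤18, 6·0+2·7=14≤17, objective 28.
The best lattice point is (0,8), giving 32.

32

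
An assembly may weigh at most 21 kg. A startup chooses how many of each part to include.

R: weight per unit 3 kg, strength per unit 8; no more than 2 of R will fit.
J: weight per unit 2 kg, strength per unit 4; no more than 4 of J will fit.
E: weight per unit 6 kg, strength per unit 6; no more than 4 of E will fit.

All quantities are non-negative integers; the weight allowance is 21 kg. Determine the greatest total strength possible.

38

2×R, 4×J, and 1×E: weight 20 ≤ 21, strength 2·8 + 4·4 + 1·6 = 38.
2×R, 3×J, and 1×E: weight 18 ≤ 21, strength 2·8 + 3·4 + 1·6 = 34.
Best is 38.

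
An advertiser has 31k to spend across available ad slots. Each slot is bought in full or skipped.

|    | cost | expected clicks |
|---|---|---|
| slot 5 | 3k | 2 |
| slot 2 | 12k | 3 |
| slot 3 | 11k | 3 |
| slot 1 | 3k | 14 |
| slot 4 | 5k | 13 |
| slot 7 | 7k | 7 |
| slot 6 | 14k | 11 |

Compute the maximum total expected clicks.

slot 5 + slot 1 + slot 4 + slot 6: cost 3 + 3 + 5 + 14 = 25 ≤ 31, expected clicks 2 + 14 + 13 + 11 = 40.
slot 1 + slot 4 + slot 7 + slot 6: cost 3 + 5 + 7 + 14 = 29 ≤ 31, expected clicks 14 + 13 + 7 + 11 = 45.
Best is slot 1, slot 4, slot 7, and slot 6 with total expected clicks 45.

45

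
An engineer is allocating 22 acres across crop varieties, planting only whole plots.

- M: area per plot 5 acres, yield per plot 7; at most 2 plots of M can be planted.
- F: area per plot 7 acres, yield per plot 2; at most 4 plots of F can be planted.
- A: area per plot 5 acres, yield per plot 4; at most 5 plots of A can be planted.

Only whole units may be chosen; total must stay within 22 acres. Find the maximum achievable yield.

M has the best ratio (7/5); taking only M gives at most 2×7 = 14 (stopped by the supply cap of 2).
Mixing does better — 2×M and 2×A: area 20 ≤ 22, yield 2·7 + 2·4 = 22.

22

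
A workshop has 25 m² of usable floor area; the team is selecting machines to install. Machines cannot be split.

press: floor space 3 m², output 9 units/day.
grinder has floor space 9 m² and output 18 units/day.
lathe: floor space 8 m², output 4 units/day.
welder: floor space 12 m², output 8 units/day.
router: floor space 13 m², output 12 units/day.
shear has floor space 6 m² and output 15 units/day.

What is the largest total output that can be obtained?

42

press + grinder + shear: floor space 3 + 9 + 6 = 18 ≤ 25, output 9 + 18 + 15 = 42.
press + grinder + router: floor space 3 + 9 + 13 = 25 ≤ 25, output 9 + 18 + 12 = 39.
grinder + lathe + shear: floor space 9 + 8 + 6 = 23 ≤ 25, output 18 + 4 + 15 = 37.
Best is press, grinder, and shear with total output 42.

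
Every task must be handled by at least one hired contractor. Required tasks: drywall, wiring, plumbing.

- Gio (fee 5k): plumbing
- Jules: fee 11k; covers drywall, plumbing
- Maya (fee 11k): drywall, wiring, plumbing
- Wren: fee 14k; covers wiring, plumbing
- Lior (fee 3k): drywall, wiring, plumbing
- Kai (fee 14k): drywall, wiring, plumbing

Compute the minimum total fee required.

3

This is a weighted set-cover instance.
Lior alone covers drywall, wiring, plumbing — every task.
Total fee: 3.
No cover costs less than 3.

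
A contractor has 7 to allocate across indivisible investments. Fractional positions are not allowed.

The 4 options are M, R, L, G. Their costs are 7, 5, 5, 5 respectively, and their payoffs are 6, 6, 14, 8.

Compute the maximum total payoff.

14

G: cost 5 ≤ 7, payoff 8.
L: cost 5 ≤ 7, payoff 14.
Best is L with total payoff 14.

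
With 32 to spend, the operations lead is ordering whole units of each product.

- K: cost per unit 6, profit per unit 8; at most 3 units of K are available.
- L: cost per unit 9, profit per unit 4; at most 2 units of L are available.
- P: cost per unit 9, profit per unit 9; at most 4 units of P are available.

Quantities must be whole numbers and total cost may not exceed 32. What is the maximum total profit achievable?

34

This is a bounded integer knapsack.
Take 2×K and 2×P: cost 30 ≤ 32, profit 2·8 + 2·9 = 34.
No other integer combination yields more.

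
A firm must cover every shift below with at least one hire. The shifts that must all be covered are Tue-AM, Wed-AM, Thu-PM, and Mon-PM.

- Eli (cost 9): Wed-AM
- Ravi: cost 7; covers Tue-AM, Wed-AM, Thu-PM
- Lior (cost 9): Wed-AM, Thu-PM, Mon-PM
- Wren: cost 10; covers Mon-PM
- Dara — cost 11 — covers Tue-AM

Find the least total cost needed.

Choose Ravi and Lior: together they cover Tue-AM, Wed-AM, Thu-PM, Mon-PM — every shift.
Total cost: 7 + 9 = 16.
No cover costs less than 16.

16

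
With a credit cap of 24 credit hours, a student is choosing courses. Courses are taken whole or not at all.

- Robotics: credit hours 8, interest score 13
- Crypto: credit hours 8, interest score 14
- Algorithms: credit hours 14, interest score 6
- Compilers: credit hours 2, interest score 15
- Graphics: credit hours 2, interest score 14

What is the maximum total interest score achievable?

56

Crypto + Compilers + Graphics: credit hours 8 + 2 + 2 = 12 ≤ 24, interest score 14 + 15 + 14 = 43.
Robotics + Crypto + Compilers + Graphics: credit hours 8 + 8 + 2 + 2 = 20 ≤ 24, interest score 13 + 14 + 15 + 14 = 56.
Best is Robotics, Crypto, Compilers, and Graphics with total interest score 56.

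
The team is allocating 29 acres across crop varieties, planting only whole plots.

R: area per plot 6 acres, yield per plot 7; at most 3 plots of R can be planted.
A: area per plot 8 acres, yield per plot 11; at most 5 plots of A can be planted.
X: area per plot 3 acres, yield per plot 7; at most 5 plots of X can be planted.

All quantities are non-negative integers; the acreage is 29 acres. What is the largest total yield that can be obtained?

Take 1×R, 1×A, and 5×X: area 29 ≤ 29, yield 1·7 + 1·11 + 5·7 = 53.
X has the best ratio (7/3) and is taken to its limit of 5; remaining capacity is filled optimally with the others.

53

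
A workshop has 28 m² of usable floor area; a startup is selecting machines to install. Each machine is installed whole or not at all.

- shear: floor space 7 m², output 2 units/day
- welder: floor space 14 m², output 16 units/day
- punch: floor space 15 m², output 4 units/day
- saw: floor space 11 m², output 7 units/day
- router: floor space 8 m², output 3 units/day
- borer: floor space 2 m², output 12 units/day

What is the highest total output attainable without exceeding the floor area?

This is an integer program with binary decision variables.
Take welder, saw, and borer: floor space 14 + 11 + 2 = 27 ≤ 28, output 16 + 7 + 12 = 35.
No other feasible combination does better.

35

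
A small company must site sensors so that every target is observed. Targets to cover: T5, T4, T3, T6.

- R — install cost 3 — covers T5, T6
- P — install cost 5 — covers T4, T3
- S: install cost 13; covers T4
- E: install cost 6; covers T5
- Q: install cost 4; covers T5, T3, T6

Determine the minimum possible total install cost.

The greedy cost-per-new-target heuristic would pick Q and P for 9, but a cheaper cover exists.
Choose R and P: together they cover T5, T4, T3, T6 — every target.
Total install cost: 3 + 5 = 8.
No cover costs less than 8.

8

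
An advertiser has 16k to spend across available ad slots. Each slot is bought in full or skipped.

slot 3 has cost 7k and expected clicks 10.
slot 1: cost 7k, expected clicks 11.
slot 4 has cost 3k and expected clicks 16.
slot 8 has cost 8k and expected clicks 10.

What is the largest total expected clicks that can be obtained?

Allowing fractional choices, the relaxed optimum would be about 35.6, but ad slots are indivisible.
slot 3 + slot 4: cost 7 + 3 = 10 ≤ 16, expected clicks 10 + 16 = 26.
slot 1 + slot 4: cost 7 + 3 = 10 ≤ 16, expected clicks 11 + 16 = 27.
slot 4 + slot 8: cost 3 + 8 = 11 ≤ 16, expected clicks 16 + 10 = 26.
Best is slot 1 and slot 4 with total expected clicks 27.

27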